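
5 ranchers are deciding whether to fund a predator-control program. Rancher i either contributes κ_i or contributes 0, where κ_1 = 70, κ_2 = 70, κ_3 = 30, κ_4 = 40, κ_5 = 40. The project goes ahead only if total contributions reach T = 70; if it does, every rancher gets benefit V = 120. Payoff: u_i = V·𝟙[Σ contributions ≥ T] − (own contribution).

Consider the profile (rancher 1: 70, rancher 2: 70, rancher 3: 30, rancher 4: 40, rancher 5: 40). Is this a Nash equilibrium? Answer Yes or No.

No

Total = 250 ≥ 70: provided.
Rancher 1 (pledges 70, payoff 50): dropping to 0 → total 180, payoff 120. Profitable deviation.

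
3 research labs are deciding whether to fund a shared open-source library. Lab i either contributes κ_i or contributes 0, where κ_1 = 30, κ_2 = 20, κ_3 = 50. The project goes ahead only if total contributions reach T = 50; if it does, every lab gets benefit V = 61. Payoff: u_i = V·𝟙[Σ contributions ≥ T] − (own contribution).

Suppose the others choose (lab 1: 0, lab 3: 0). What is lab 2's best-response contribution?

0

Others' total = 0. Even contributing 20 gives 20 < 50: no benefit either way.
Best response: 0.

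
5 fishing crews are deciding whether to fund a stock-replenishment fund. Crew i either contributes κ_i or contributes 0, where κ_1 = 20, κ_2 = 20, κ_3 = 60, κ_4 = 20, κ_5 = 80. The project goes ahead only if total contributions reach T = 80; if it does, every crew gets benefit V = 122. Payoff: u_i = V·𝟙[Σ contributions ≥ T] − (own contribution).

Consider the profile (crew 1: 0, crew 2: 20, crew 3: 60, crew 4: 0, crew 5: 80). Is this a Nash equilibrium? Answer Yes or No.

Total = 160 ≥ 80: provided.
Crew 1 (pledges 0, payoff 122): pledging 20 → total 180, payoff 102. No gain.
Crew 2 (pledges 20, payoff 102): dropping to 0 → total 140, payoff 122. Profitable deviation.

No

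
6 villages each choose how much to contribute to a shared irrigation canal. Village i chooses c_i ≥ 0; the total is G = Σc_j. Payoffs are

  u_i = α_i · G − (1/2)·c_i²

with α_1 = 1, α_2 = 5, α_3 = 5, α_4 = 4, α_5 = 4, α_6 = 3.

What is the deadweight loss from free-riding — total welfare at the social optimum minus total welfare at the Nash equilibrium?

1014

Village i's FOC: ∂u_i/∂c_i = α_i − c_i = 0, so c_i* = α_i.
NE contributions = (1, 5, 5, 4, 4, 3); G = 22.
W^NE = (Σα)·G − ½Σα_i² = 22² − ½·92 = 438.
Planner sets c_i = Σα_j = 22 for every i, so G^SO = 6·22 = 132.
W^SO = (Σα)·G^SO − ½·6·(Σα)² = (6/2)·22² = 1452.
Deadweight loss = W^SO − W^NE = 1014.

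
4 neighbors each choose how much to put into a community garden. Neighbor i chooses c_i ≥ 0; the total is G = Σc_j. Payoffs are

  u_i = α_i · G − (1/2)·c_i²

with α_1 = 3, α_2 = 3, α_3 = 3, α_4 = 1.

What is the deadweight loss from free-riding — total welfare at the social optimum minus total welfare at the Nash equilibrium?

114

Neighbor i's FOC: ∂u_i/∂c_i = α_i − c_i = 0, so c_i* = α_i.
NE contributions = (3, 3, 3, 1); G = 10.
W^NE = (Σα)·G − ½Σα_i² = 10² − ½·28 = 86.
Planner sets c_i = Σα_j = 10 for every i, so G^SO = 4·10 = 40.
W^SO = (Σα)·G^SO − ½·4·(Σα)² = (4/2)·10² = 200.
Deadweight loss = W^SO − W^NE = 114.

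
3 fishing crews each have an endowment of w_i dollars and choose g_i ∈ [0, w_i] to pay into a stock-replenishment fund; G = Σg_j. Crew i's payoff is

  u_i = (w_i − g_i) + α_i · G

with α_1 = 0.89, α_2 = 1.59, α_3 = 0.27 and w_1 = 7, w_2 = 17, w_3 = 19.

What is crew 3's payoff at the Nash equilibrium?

23.59

∂u_i/∂g_i = α_i − 1, so crew i contributes w_i if α_i > 1, else 0.
α_i > 1 for i ∈ {2}; NE contributions (0, 17, 0), G = 17.
u_3 = (19 − 0) + 0.27·17 = 23.59.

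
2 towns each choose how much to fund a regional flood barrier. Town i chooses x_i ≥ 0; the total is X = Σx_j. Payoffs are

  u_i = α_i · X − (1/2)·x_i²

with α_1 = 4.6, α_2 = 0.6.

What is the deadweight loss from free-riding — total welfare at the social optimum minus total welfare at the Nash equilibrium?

Town i's FOC: ∂u_i/∂x_i = α_i − x_i = 0, so x_i* = α_i.
NE contributions = (4.6, 0.6); X = 5.2.
W^NE = (Σα)·X − ½Σα_i² = 5.2² − ½·21.52 = 16.28.
Planner sets x_i = Σα_j = 5.2 for every i, so X^SO = 2·5.2 = 10.4.
W^SO = (Σα)·X^SO − ½·2·(Σα)² = (2/2)·5.2² = 27.04.
Deadweight loss = W^SO − W^NE = 10.76.

10.76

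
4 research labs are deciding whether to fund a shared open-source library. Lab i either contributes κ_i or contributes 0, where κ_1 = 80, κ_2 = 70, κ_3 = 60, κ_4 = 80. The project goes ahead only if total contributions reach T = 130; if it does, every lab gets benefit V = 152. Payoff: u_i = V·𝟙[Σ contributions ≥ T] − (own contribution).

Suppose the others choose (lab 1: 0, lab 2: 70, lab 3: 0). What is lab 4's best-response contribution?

Others' total = 70. Contributing 80 brings total to 150 ≥ 130: gain V − κ_4 = 72.
Best response: 80.

80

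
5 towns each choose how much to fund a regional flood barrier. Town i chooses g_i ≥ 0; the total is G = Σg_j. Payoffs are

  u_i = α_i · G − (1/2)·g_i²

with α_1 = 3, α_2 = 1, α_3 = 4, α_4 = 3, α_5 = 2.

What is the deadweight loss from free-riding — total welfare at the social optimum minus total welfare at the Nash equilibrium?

Town i's FOC: ∂u_i/∂g_i = α_i − g_i = 0, so g_i* = α_i.
NE contributions = (3, 1, 4, 3, 2); G = 13.
W^NE = (Σα)·G − ½Σα_i² = 13² − ½·39 = 149.5.
Planner sets g_i = Σα_j = 13 for every i, so G^SO = 5·13 = 65.
W^SO = (Σα)·G^SO − ½·5·(Σα)² = (5/2)·13² = 422.5.
Deadweight loss = W^SO − W^NE = 273.

273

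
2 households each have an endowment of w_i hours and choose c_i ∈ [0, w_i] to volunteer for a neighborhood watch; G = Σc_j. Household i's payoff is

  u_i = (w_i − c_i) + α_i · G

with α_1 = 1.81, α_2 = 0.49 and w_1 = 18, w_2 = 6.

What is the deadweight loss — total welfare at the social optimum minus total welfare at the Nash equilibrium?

∂u_i/∂c_i = α_i − 1, so household i contributes w_i if α_i > 1, else 0.
α_i > 1 for i ∈ {1}; NE contributions (18, 0), G = 18.
W^NE = Σw_i − G^NE + (Σα_i)·G^NE = 24 + 1.3·18 = 47.4.
Planner: ∂(Σu_j)/∂c_i = Σα_j − 1 = 1.3 > 0, so everyone contributes w_i; G^SO = 24, W^SO = 24 + 1.3·24 = 55.2.
Deadweight loss = 7.8.

7.8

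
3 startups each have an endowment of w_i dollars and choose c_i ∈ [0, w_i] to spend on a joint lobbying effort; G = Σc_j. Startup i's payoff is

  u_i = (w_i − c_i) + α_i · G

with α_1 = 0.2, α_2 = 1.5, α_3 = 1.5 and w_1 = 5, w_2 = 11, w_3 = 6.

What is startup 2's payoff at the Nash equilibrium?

∂u_i/∂c_i = α_i − 1, so startup i contributes w_i if α_i > 1, else 0.
α_i > 1 for i ∈ {2, 3}; NE contributions (0, 11, 6), G = 17.
u_2 = (11 − 11) + 1.5·17 = 25.5.

25.5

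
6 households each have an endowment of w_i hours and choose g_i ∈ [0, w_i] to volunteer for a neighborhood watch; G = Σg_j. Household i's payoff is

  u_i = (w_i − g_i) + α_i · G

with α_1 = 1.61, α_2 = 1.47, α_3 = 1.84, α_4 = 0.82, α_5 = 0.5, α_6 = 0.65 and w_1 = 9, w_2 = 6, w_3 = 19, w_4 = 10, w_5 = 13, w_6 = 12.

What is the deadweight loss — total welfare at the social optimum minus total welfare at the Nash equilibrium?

∂u_i/∂g_i = α_i − 1, so household i contributes w_i if α_i > 1, else 0.
α_i > 1 for i ∈ {1, 2, 3}; NE contributions (9, 6, 19, 0, 0, 0), G = 34.
W^NE = Σw_i − G^NE + (Σα_i)·G^NE = 69 + 5.89·34 = 269.26.
Planner: ∂(Σu_j)/∂g_i = Σα_j − 1 = 5.89 > 0, so everyone contributes w_i; G^SO = 69, W^SO = 69 + 5.89·69 = 475.41.
Deadweight loss = 206.15.

206.15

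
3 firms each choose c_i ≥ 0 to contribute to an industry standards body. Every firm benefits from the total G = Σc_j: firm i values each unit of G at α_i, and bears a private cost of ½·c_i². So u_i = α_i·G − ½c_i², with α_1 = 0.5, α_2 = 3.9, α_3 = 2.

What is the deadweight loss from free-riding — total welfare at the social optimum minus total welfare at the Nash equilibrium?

Firm i's FOC: ∂u_i/∂c_i = α_i − c_i = 0, so c_i* = α_i.
NE contributions = (0.5, 3.9, 2); G = 6.4.
W^NE = (Σα)·G − ½Σα_i² = 6.4² − ½·19.46 = 31.23.
Planner sets c_i = Σα_j = 6.4 for every i, so G^SO = 3·6.4 = 19.2.
W^SO = (Σα)·G^SO − ½·3·(Σα)² = (3/2)·6.4² = 61.44.
Deadweight loss = W^SO − W^NE = 30.21.

30.21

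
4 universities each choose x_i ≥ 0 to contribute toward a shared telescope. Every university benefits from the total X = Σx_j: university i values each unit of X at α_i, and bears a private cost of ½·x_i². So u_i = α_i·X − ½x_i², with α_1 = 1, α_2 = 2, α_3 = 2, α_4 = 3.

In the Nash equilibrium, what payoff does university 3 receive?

14

University i's FOC: ∂u_i/∂x_i = α_i − x_i = 0, so x_i* = α_i.
NE contributions = (1, 2, 2, 3); X = 8.
u_3 = α_3·X − ½·(x_3)² = 2·8 − ½·2² = 14.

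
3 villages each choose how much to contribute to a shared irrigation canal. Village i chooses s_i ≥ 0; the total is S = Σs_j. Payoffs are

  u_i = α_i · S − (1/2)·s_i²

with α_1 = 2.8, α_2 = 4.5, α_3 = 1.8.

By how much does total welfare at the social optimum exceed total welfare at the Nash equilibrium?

Village i's FOC: ∂u_i/∂s_i = α_i − s_i = 0, so s_i* = α_i.
NE contributions = (2.8, 4.5, 1.8); S = 9.1.
W^NE = (Σα)·S − ½Σα_i² = 9.1² − ½·31.33 = 67.145.
Planner sets s_i = Σα_j = 9.1 for every i, so S^SO = 3·9.1 = 27.3.
W^SO = (Σα)·S^SO − ½·3·(Σα)² = (3/2)·9.1² = 124.215.
Deadweight loss = W^SO − W^NE = 57.07.

57.07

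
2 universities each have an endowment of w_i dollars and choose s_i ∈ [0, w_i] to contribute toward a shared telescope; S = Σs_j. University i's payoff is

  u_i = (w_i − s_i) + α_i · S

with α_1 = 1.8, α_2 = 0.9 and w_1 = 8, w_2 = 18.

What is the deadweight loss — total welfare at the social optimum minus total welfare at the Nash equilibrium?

∂u_i/∂s_i = α_i − 1, so university i contributes w_i if α_i > 1, else 0.
α_i > 1 for i ∈ {1}; NE contributions (8, 0), S = 8.
W^NE = Σw_i − S^NE + (Σα_i)·S^NE = 26 + 1.7·8 = 39.6.
Planner: ∂(Σu_j)/∂s_i = Σα_j − 1 = 1.7 > 0, so everyone contributes w_i; S^SO = 26, W^SO = 26 + 1.7·26 = 70.2.
Deadweight loss = 30.6.

30.6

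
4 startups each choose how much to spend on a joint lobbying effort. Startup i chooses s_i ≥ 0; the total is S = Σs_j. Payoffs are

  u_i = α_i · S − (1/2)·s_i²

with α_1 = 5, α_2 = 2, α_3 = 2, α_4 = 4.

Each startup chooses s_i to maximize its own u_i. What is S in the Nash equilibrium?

Startup i's FOC: ∂u_i/∂s_i = α_i − s_i = 0, so s_i* = α_i.
NE contributions = (5, 2, 2, 4); S = 13.

13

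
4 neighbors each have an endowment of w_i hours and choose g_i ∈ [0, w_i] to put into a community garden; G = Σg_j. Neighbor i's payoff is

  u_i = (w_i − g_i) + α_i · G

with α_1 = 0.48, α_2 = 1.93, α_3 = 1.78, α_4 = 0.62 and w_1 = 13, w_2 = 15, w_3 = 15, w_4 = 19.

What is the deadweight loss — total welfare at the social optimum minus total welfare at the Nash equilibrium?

121.92

∂u_i/∂g_i = α_i − 1, so neighbor i contributes w_i if α_i > 1, else 0.
α_i > 1 for i ∈ {2, 3}; NE contributions (0, 15, 15, 0), G = 30.
W^NE = Σw_i − G^NE + (Σα_i)·G^NE = 62 + 3.81·30 = 176.3.
Planner: ∂(Σu_j)/∂g_i = Σα_j − 1 = 3.81 > 0, so everyone contributes w_i; G^SO = 62, W^SO = 62 + 3.81·62 = 298.22.
Deadweight loss = 121.92.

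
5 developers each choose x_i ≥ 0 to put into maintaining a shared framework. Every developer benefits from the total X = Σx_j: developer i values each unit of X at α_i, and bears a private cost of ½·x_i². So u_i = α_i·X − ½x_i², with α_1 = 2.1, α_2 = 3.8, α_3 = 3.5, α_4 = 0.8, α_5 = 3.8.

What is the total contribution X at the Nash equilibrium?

Developer i's FOC: ∂u_i/∂x_i = α_i − x_i = 0, so x_i* = α_i.
NE contributions = (2.1, 3.8, 3.5, 0.8, 3.8); X = 14.

14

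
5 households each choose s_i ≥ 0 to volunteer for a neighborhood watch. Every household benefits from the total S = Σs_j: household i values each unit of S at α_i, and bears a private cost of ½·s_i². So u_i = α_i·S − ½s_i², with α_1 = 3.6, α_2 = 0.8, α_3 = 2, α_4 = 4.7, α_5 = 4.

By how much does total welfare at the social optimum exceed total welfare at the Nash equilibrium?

369.86

Household i's FOC: ∂u_i/∂s_i = α_i − s_i = 0, so s_i* = α_i.
NE contributions = (3.6, 0.8, 2, 4.7, 4); S = 15.1.
W^NE = (Σα)·S − ½Σα_i² = 15.1² − ½·55.69 = 200.165.
Planner sets s_i = Σα_j = 15.1 for every i, so S^SO = 5·15.1 = 75.5.
W^SO = (Σα)·S^SO − ½·5·(Σα)² = (5/2)·15.1² = 570.025.
Deadweight loss = W^SO − W^NE = 369.86.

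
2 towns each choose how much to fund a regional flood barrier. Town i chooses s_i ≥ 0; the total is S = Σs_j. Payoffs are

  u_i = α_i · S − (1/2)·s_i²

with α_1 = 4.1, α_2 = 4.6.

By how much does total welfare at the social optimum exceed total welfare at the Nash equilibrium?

Town i's FOC: ∂u_i/∂s_i = α_i − s_i = 0, so s_i* = α_i.
NE contributions = (4.1, 4.6); S = 8.7.
W^NE = (Σα)·S − ½Σα_i² = 8.7² − ½·37.97 = 56.705.
Planner sets s_i = Σα_j = 8.7 for every i, so S^SO = 2·8.7 = 17.4.
W^SO = (Σα)·S^SO − ½·2·(Σα)² = (2/2)·8.7² = 75.69.
Deadweight loss = W^SO − W^NE = 18.985.

18.985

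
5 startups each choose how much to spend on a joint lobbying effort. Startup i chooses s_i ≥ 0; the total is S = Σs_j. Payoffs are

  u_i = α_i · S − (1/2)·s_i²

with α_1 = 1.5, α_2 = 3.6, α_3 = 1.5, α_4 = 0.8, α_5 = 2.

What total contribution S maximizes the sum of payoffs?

Planner FOC: ∂(Σu_j)/∂s_i = (Σα_j) − s_i = 0, so s_i^SO = Σα_j = 9.4 for every i; S^SO = 47.

47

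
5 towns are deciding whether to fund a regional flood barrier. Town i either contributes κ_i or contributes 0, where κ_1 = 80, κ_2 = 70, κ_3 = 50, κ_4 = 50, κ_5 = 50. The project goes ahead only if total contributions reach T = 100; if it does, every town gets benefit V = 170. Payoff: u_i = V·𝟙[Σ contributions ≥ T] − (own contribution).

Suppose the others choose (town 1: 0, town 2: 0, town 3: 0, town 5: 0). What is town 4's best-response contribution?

0

Others' total = 0. Even contributing 50 gives 50 < 100: no benefit either way.
Best response: 0.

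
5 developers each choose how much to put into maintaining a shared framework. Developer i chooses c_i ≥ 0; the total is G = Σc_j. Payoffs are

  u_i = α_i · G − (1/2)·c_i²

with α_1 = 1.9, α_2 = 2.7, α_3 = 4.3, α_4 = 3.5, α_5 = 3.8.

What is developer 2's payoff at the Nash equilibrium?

Developer i's FOC: ∂u_i/∂c_i = α_i − c_i = 0, so c_i* = α_i.
NE contributions = (1.9, 2.7, 4.3, 3.5, 3.8); G = 16.2.
u_2 = α_2·G − ½·(c_2)² = 2.7·16.2 − ½·2.7² = 40.095.

40.095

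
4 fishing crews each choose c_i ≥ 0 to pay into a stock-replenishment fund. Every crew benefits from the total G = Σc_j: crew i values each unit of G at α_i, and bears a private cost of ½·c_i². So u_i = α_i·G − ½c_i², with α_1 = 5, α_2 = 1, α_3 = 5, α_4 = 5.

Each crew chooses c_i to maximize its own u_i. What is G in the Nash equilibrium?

16

Crew i's FOC: ∂u_i/∂c_i = α_i − c_i = 0, so c_i* = α_i.
NE contributions = (5, 1, 5, 5); G = 16.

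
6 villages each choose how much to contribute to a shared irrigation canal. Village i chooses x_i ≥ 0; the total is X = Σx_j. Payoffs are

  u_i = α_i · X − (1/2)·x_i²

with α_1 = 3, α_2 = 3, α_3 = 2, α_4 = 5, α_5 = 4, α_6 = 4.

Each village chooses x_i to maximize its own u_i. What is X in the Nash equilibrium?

21

Village i's FOC: ∂u_i/∂x_i = α_i − x_i = 0, so x_i* = α_i.
NE contributions = (3, 3, 2, 5, 4, 4); X = 21.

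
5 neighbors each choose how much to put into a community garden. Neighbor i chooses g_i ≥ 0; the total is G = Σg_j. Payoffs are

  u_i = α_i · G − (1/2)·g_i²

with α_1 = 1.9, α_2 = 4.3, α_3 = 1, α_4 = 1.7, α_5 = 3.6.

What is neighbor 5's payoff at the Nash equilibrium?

Neighbor i's FOC: ∂u_i/∂g_i = α_i − g_i = 0, so g_i* = α_i.
NE contributions = (1.9, 4.3, 1, 1.7, 3.6); G = 12.5.
u_5 = α_5·G − ½·(g_5)² = 3.6·12.5 − ½·3.6² = 38.52.

38.52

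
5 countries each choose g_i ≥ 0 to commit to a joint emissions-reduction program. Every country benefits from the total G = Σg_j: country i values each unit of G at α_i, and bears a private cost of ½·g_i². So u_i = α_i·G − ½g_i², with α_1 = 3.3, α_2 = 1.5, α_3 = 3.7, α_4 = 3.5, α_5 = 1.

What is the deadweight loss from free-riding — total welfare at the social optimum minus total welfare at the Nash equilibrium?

Country i's FOC: ∂u_i/∂g_i = α_i − g_i = 0, so g_i* = α_i.
NE contributions = (3.3, 1.5, 3.7, 3.5, 1); G = 13.
W^NE = (Σα)·G − ½Σα_i² = 13² − ½·40.08 = 148.96.
Planner sets g_i = Σα_j = 13 for every i, so G^SO = 5·13 = 65.
W^SO = (Σα)·G^SO − ½·5·(Σα)² = (5/2)·13² = 422.5.
Deadweight loss = W^SO − W^NE = 273.54.

273.54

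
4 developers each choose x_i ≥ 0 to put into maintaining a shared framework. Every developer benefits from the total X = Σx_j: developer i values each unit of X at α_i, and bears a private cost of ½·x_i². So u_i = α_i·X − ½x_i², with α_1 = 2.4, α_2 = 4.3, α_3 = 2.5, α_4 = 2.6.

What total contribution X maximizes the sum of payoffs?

Planner FOC: ∂(Σu_j)/∂x_i = (Σα_j) − x_i = 0, so x_i^SO = Σα_j = 11.8 for every i; X^SO = 47.2.

47.2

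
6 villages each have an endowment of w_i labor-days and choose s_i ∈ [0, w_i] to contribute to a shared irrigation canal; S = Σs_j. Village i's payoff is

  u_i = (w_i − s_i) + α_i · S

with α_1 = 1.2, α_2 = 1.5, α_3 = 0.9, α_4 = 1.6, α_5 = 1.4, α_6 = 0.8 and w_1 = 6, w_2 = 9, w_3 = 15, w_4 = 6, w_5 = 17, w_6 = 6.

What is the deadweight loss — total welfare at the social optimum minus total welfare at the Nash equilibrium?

134.4

∂u_i/∂s_i = α_i − 1, so village i contributes w_i if α_i > 1, else 0.
α_i > 1 for i ∈ {1, 2, 4, 5}; NE contributions (6, 9, 0, 6, 17, 0), S = 38.
W^NE = Σw_i − S^NE + (Σα_i)·S^NE = 59 + 6.4·38 = 302.2.
Planner: ∂(Σu_j)/∂s_i = Σα_j − 1 = 6.4 > 0, so everyone contributes w_i; S^SO = 59, W^SO = 59 + 6.4·59 = 436.6.
Deadweight loss = 134.4.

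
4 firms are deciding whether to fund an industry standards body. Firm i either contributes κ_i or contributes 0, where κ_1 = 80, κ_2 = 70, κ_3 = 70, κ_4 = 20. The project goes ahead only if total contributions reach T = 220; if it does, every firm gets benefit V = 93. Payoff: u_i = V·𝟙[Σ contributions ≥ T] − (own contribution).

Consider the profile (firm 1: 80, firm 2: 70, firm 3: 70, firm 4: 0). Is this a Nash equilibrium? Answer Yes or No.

Total = 220 ≥ 220: provided.
Firm 1 (pledges 80, payoff 13): dropping to 0 → total 140, payoff 0. No gain.
Firm 2 (pledges 70, payoff 23): dropping to 0 → total 150, payoff 0. No gain.
Firm 3 (pledges 70, payoff 23): dropping to 0 → total 150, payoff 0. No gain.
Firm 4 (pledges 0, payoff 93): pledging 20 → total 240, payoff 73. No gain.

Yes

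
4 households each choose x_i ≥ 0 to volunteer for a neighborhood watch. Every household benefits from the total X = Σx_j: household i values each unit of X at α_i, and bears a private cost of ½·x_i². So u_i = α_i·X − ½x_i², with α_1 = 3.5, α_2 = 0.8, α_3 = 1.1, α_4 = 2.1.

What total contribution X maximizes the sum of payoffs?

30

Planner FOC: ∂(Σu_j)/∂x_i = (Σα_j) − x_i = 0, so x_i^SO = Σα_j = 7.5 for every i; X^SO = 30.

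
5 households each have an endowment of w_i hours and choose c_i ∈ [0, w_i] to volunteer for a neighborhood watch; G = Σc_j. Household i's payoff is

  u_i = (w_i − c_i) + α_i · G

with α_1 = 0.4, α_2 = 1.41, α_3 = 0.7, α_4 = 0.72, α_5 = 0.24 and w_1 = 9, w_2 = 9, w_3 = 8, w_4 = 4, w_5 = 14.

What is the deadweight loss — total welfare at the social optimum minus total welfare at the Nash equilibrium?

86.45

∂u_i/∂c_i = α_i − 1, so household i contributes w_i if α_i > 1, else 0.
α_i > 1 for i ∈ {2}; NE contributions (0, 9, 0, 0, 0), G = 9.
W^NE = Σw_i − G^NE + (Σα_i)·G^NE = 44 + 2.47·9 = 66.23.
Planner: ∂(Σu_j)/∂c_i = Σα_j − 1 = 2.47 > 0, so everyone contributes w_i; G^SO = 44, W^SO = 44 + 2.47·44 = 152.68.
Deadweight loss = 86.45.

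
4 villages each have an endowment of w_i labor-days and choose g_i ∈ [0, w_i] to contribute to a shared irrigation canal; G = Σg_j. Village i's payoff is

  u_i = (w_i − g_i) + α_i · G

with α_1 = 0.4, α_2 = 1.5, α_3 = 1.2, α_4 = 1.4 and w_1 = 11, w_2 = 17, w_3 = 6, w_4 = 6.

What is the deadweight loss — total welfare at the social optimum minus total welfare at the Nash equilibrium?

∂u_i/∂g_i = α_i − 1, so village i contributes w_i if α_i > 1, else 0.
α_i > 1 for i ∈ {2, 3, 4}; NE contributions (0, 17, 6, 6), G = 29.
W^NE = Σw_i − G^NE + (Σα_i)·G^NE = 40 + 3.5·29 = 141.5.
Planner: ∂(Σu_j)/∂g_i = Σα_j − 1 = 3.5 > 0, so everyone contributes w_i; G^SO = 40, W^SO = 40 + 3.5·40 = 180.
Deadweight loss = 38.5.

38.5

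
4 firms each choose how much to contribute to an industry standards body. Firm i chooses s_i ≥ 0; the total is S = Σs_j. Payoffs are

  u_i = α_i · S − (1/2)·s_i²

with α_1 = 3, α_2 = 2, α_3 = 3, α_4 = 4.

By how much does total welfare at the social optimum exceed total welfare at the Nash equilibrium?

163

Firm i's FOC: ∂u_i/∂s_i = α_i − s_i = 0, so s_i* = α_i.
NE contributions = (3, 2, 3, 4); S = 12.
W^NE = (Σα)·S − ½Σα_i² = 12² − ½·38 = 125.
Planner sets s_i = Σα_j = 12 for every i, so S^SO = 4·12 = 48.
W^SO = (Σα)·S^SO − ½·4·(Σα)² = (4/2)·12² = 288.
Deadweight loss = W^SO − W^NE = 163.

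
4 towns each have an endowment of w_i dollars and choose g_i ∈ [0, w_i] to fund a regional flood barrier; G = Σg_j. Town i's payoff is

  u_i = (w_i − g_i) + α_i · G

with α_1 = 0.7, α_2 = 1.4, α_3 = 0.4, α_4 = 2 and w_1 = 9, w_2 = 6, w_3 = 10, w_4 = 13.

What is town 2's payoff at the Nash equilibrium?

26.6

∂u_i/∂g_i = α_i − 1, so town i contributes w_i if α_i > 1, else 0.
α_i > 1 for i ∈ {2, 4}; NE contributions (0, 6, 0, 13), G = 19.
u_2 = (6 − 6) + 1.4·19 = 26.6.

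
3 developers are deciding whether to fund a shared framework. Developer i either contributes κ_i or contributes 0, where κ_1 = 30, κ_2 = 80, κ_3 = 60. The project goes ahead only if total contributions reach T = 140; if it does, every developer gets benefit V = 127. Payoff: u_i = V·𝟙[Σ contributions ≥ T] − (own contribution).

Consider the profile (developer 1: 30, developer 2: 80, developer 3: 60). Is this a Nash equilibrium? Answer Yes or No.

No

Total = 170 ≥ 140: provided.
Developer 1 (pledges 30, payoff 97): dropping to 0 → total 140, payoff 127. Profitable deviation.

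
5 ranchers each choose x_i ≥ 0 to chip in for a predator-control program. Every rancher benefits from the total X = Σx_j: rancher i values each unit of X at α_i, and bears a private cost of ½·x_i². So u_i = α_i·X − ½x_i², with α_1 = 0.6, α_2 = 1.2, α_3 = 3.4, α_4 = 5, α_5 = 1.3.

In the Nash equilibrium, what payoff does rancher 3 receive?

33.32

Rancher i's FOC: ∂u_i/∂x_i = α_i − x_i = 0, so x_i* = α_i.
NE contributions = (0.6, 1.2, 3.4, 5, 1.3); X = 11.5.
u_3 = α_3·X − ½·(x_3)² = 3.4·11.5 − ½·3.4² = 33.32.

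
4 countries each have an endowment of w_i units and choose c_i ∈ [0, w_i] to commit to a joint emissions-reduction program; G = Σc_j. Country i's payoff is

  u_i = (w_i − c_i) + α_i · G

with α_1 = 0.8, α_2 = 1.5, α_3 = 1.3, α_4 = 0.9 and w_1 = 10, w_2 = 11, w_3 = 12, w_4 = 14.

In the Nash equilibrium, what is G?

∂u_i/∂c_i = α_i − 1, so country i contributes w_i if α_i > 1, else 0.
α_i > 1 for i ∈ {2, 3}; NE contributions (0, 11, 12, 0), G = 23.

23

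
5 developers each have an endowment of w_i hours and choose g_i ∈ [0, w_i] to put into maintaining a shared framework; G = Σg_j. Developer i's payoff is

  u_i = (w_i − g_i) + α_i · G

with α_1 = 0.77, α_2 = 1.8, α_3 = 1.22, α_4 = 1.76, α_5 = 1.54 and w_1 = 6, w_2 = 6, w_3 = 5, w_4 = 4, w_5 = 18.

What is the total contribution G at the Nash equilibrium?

33

∂u_i/∂g_i = α_i − 1, so developer i contributes w_i if α_i > 1, else 0.
α_i > 1 for i ∈ {2, 3, 4, 5}; NE contributions (0, 6, 5, 4, 18), G = 33.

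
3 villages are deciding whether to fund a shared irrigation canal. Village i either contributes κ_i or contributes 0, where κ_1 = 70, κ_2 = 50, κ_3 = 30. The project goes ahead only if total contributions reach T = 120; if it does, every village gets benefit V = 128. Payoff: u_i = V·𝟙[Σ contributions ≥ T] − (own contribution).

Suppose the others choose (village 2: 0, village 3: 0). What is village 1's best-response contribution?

0

Others' total = 0. Even contributing 70 gives 70 < 120: no benefit either way.
Best response: 0.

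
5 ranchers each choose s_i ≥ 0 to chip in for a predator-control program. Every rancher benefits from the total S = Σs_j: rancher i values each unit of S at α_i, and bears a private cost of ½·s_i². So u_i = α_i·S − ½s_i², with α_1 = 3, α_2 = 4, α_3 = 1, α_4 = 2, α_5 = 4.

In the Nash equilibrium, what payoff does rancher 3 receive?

13.5

Rancher i's FOC: ∂u_i/∂s_i = α_i − s_i = 0, so s_i* = α_i.
NE contributions = (3, 4, 1, 2, 4); S = 14.
u_3 = α_3·S − ½·(s_3)² = 1·14 − ½·1² = 13.5.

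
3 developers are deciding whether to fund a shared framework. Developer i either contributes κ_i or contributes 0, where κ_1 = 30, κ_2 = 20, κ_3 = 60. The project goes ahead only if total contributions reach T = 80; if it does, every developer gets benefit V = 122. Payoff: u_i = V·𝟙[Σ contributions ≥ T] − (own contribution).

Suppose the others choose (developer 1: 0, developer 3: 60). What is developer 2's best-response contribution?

20

Others' total = 60. Contributing 20 brings total to 80 ≥ 80: gain V − κ_2 = 102.
Best response: 20.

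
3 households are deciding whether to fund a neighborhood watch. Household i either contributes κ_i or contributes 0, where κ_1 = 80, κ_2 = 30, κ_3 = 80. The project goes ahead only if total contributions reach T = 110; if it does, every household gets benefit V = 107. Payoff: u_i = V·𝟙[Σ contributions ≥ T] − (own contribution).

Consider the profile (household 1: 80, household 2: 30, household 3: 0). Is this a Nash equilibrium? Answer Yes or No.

Total = 110 ≥ 110: provided.
Household 1 (pledges 80, payoff 27): dropping to 0 → total 30, payoff 0. No gain.
Household 2 (pledges 30, payoff 77): dropping to 0 → total 80, payoff 0. No gain.
Household 3 (pledges 0, payoff 107): pledging 80 → total 190, payoff 27. No gain.

Yes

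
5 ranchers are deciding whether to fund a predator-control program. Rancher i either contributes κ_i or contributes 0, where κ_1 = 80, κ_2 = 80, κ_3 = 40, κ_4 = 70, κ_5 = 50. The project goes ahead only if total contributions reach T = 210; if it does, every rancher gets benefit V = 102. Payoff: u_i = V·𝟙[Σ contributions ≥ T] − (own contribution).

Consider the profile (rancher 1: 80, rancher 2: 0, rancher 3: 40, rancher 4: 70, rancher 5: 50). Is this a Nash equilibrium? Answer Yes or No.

Total = 240 ≥ 210: provided.
Rancher 1 (pledges 80, payoff 22): dropping to 0 → total 160, payoff 0. No gain.
Rancher 2 (pledges 0, payoff 102): pledging 80 → total 320, payoff 22. No gain.
Rancher 3 (pledges 40, payoff 62): dropping to 0 → total 200, payoff 0. No gain.
Rancher 4 (pledges 70, payoff 32): dropping to 0 → total 170, payoff 0. No gain.
Rancher 5 (pledges 50, payoff 52): dropping to 0 → total 190, payoff 0. No gain.

Yes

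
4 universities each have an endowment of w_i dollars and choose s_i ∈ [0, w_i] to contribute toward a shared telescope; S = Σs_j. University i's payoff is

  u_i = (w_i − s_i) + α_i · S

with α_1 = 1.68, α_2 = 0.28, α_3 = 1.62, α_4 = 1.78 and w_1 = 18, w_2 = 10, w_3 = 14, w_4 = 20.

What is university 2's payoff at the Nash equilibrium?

∂u_i/∂s_i = α_i − 1, so university i contributes w_i if α_i > 1, else 0.
α_i > 1 for i ∈ {1, 3, 4}; NE contributions (18, 0, 14, 20), S = 52.
u_2 = (10 − 0) + 0.28·52 = 24.56.

24.56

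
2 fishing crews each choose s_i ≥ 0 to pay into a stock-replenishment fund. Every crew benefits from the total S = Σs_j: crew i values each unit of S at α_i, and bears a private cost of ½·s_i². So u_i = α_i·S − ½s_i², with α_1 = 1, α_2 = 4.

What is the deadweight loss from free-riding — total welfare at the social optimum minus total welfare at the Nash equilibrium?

8.5

Crew i's FOC: ∂u_i/∂s_i = α_i − s_i = 0, so s_i* = α_i.
NE contributions = (1, 4); S = 5.
W^NE = (Σα)·S − ½Σα_i² = 5² − ½·17 = 16.5.
Planner sets s_i = Σα_j = 5 for every i, so S^SO = 2·5 = 10.
W^SO = (Σα)·S^SO − ½·2·(Σα)² = (2/2)·5² = 25.
Deadweight loss = W^SO − W^NE = 8.5.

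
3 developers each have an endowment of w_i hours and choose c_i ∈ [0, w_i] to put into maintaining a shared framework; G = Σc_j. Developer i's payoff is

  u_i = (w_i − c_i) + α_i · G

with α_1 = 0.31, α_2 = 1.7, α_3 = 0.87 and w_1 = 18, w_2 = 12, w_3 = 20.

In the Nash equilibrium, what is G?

∂u_i/∂c_i = α_i − 1, so developer i contributes w_i if α_i > 1, else 0.
α_i > 1 for i ∈ {2}; NE contributions (0, 12, 0), G = 12.

12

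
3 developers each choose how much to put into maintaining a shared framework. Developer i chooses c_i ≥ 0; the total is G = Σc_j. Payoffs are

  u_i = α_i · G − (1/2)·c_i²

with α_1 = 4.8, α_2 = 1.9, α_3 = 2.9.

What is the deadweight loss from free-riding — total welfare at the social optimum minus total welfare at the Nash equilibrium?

Developer i's FOC: ∂u_i/∂c_i = α_i − c_i = 0, so c_i* = α_i.
NE contributions = (4.8, 1.9, 2.9); G = 9.6.
W^NE = (Σα)·G − ½Σα_i² = 9.6² − ½·35.06 = 74.63.
Planner sets c_i = Σα_j = 9.6 for every i, so G^SO = 3·9.6 = 28.8.
W^SO = (Σα)·G^SO − ½·3·(Σα)² = (3/2)·9.6² = 138.24.
Deadweight loss = W^SO − W^NE = 63.61.

63.61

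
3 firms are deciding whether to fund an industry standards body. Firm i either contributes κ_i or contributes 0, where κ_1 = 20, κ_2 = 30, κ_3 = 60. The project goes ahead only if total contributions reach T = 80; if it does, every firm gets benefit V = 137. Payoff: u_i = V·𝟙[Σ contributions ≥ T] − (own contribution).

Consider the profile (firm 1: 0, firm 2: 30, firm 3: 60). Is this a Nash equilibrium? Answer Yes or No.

Yes

Total = 90 ≥ 80: provided.
Firm 1 (pledges 0, payoff 137): pledging 20 → total 110, payoff 117. No gain.
Firm 2 (pledges 30, payoff 107): dropping to 0 → total 60, payoff 0. No gain.
Firm 3 (pledges 60, payoff 77): dropping to 0 → total 30, payoff 0. No gain.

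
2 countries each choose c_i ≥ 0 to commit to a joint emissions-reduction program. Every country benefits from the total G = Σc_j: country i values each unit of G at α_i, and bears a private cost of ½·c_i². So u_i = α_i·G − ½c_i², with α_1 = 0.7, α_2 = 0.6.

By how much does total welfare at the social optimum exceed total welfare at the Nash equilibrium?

0.425

Country i's FOC: ∂u_i/∂c_i = α_i − c_i = 0, so c_i* = α_i.
NE contributions = (0.7, 0.6); G = 1.3.
W^NE = (Σα)·G − ½Σα_i² = 1.3² − ½·0.85 = 1.265.
Planner sets c_i = Σα_j = 1.3 for every i, so G^SO = 2·1.3 = 2.6.
W^SO = (Σα)·G^SO − ½·2·(Σα)² = (2/2)·1.3² = 1.69.
Deadweight loss = W^SO − W^NE = 0.425.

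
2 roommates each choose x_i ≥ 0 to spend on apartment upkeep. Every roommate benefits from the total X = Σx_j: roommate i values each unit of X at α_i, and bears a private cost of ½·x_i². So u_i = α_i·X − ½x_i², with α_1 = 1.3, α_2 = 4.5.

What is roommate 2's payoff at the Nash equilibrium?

15.975

Roommate i's FOC: ∂u_i/∂x_i = α_i − x_i = 0, so x_i* = α_i.
NE contributions = (1.3, 4.5); X = 5.8.
u_2 = α_2·X − ½·(x_2)² = 4.5·5.8 − ½·4.5² = 15.975.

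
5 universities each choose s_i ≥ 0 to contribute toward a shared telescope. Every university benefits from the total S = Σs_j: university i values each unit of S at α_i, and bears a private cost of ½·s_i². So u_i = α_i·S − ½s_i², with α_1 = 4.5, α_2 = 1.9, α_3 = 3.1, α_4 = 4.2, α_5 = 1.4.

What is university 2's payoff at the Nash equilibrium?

26.885

University i's FOC: ∂u_i/∂s_i = α_i − s_i = 0, so s_i* = α_i.
NE contributions = (4.5, 1.9, 3.1, 4.2, 1.4); S = 15.1.
u_2 = α_2·S − ½·(s_2)² = 1.9·15.1 − ½·1.9² = 26.885.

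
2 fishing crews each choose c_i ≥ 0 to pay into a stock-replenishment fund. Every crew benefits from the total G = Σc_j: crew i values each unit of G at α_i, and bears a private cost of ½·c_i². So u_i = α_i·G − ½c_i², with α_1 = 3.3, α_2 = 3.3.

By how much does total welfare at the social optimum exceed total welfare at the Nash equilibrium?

10.89

Crew i's FOC: ∂u_i/∂c_i = α_i − c_i = 0, so c_i* = α_i.
NE contributions = (3.3, 3.3); G = 6.6.
W^NE = (Σα)·G − ½Σα_i² = 6.6² − ½·21.78 = 32.67.
Planner sets c_i = Σα_j = 6.6 for every i, so G^SO = 2·6.6 = 13.2.
W^SO = (Σα)·G^SO − ½·2·(Σα)² = (2/2)·6.6² = 43.56.
Deadweight loss = W^SO − W^NE = 10.89.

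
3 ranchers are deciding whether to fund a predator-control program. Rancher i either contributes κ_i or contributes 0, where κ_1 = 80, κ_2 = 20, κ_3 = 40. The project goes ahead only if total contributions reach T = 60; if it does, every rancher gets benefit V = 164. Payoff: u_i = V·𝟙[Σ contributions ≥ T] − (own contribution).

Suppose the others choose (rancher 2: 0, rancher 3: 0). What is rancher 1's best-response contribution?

Others' total = 0. Contributing 80 brings total to 80 ≥ 60: gain V − κ_1 = 84.
Best response: 80.

80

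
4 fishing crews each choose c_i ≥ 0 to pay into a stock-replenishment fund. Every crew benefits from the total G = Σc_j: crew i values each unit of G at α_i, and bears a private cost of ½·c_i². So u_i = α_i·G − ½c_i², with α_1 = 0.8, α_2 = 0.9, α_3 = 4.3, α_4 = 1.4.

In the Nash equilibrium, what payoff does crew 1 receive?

5.6

Crew i's FOC: ∂u_i/∂c_i = α_i − c_i = 0, so c_i* = α_i.
NE contributions = (0.8, 0.9, 4.3, 1.4); G = 7.4.
u_1 = α_1·G − ½·(c_1)² = 0.8·7.4 − ½·0.8² = 5.6.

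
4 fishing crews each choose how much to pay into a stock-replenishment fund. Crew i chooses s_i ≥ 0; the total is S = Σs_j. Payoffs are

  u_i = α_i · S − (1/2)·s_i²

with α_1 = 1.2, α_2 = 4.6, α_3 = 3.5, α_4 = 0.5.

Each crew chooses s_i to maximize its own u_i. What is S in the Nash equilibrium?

Crew i's FOC: ∂u_i/∂s_i = α_i − s_i = 0, so s_i* = α_i.
NE contributions = (1.2, 4.6, 3.5, 0.5); S = 9.8.

9.8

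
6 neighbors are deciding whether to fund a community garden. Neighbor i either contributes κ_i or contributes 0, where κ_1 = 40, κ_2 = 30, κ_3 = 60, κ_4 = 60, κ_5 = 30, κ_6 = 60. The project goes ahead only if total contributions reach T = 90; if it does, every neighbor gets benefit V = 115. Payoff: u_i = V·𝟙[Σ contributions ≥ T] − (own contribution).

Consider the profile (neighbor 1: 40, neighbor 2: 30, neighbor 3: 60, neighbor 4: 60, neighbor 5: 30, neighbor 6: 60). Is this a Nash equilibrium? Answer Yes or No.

Total = 280 ≥ 90: provided.
Neighbor 1 (pledges 40, payoff 75): dropping to 0 → total 240, payoff 115. Profitable deviation.

No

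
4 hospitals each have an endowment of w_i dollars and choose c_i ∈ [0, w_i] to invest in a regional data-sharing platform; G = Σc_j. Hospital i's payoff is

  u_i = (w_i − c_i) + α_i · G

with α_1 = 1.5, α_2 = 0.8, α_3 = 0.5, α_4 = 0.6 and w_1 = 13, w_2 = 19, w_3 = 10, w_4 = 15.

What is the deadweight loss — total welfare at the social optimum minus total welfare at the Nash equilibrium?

∂u_i/∂c_i = α_i − 1, so hospital i contributes w_i if α_i > 1, else 0.
α_i > 1 for i ∈ {1}; NE contributions (13, 0, 0, 0), G = 13.
W^NE = Σw_i − G^NE + (Σα_i)·G^NE = 57 + 2.4·13 = 88.2.
Planner: ∂(Σu_j)/∂c_i = Σα_j − 1 = 2.4 > 0, so everyone contributes w_i; G^SO = 57, W^SO = 57 + 2.4·57 = 193.8.
Deadweight loss = 105.6.

105.6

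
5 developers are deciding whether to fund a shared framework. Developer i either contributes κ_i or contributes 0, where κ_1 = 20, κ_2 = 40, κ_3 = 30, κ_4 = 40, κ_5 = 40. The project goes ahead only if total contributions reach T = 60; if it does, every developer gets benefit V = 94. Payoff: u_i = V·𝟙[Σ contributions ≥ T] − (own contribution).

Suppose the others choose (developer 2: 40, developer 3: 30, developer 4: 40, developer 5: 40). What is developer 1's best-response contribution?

0

Others' total = 150 ≥ 60; contributing adds cost 20 for no extra benefit.
Best response: 0.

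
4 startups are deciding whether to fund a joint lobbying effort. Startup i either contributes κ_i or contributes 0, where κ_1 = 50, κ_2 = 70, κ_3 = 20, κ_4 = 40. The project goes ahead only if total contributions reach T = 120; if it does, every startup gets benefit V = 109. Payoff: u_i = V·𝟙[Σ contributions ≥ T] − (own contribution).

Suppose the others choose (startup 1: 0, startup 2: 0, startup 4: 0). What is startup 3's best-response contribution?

Others' total = 0. Even contributing 20 gives 20 < 120: no benefit either way.
Best response: 0.

0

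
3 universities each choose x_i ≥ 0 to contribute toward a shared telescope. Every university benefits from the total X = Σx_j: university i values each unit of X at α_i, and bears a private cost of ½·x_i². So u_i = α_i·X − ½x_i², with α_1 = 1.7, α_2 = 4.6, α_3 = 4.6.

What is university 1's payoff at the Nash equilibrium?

University i's FOC: ∂u_i/∂x_i = α_i − x_i = 0, so x_i* = α_i.
NE contributions = (1.7, 4.6, 4.6); X = 10.9.
u_1 = α_1·X − ½·(x_1)² = 1.7·10.9 − ½·1.7² = 17.085.

17.085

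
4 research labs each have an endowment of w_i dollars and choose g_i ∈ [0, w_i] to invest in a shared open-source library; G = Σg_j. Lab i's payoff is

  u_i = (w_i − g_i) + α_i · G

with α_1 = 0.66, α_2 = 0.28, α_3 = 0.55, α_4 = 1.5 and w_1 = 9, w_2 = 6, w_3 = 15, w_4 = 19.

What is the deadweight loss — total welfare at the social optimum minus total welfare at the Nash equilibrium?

∂u_i/∂g_i = α_i − 1, so lab i contributes w_i if α_i > 1, else 0.
α_i > 1 for i ∈ {4}; NE contributions (0, 0, 0, 19), G = 19.
W^NE = Σw_i − G^NE + (Σα_i)·G^NE = 49 + 1.99·19 = 86.81.
Planner: ∂(Σu_j)/∂g_i = Σα_j − 1 = 1.99 > 0, so everyone contributes w_i; G^SO = 49, W^SO = 49 + 1.99·49 = 146.51.
Deadweight loss = 59.7.

59.7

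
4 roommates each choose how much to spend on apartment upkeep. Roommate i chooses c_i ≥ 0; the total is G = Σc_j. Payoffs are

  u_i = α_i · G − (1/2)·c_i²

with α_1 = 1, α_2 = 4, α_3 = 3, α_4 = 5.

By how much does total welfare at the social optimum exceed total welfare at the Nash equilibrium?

Roommate i's FOC: ∂u_i/∂c_i = α_i − c_i = 0, so c_i* = α_i.
NE contributions = (1, 4, 3, 5); G = 13.
W^NE = (Σα)·G − ½Σα_i² = 13² − ½·51 = 143.5.
Planner sets c_i = Σα_j = 13 for every i, so G^SO = 4·13 = 52.
W^SO = (Σα)·G^SO − ½·4·(Σα)² = (4/2)·13² = 338.
Deadweight loss = W^SO − W^NE = 194.5.

194.5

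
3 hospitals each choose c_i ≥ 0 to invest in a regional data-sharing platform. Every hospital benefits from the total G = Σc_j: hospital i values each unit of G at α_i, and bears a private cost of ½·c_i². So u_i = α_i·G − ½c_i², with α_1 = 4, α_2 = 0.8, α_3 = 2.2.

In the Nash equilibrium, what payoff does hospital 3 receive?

12.98

Hospital i's FOC: ∂u_i/∂c_i = α_i − c_i = 0, so c_i* = α_i.
NE contributions = (4, 0.8, 2.2); G = 7.
u_3 = α_3·G − ½·(c_3)² = 2.2·7 − ½·2.2² = 12.98.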